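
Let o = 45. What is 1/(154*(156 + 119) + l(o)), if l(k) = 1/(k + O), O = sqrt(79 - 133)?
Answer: 88045695/3728737089001 + 3*I*sqrt(6)/3728737089001 ≈ 2.3613e-5 + 1.9708e-12*I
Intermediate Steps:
O = 3*I*sqrt(6) (O = sqrt(-54) = 3*I*sqrt(6) ≈ 7.3485*I)
l(k) = 1/(k + 3*I*sqrt(6))
1/(154*(156 + 119) + l(o)) = 1/(154*(156 + 119) + 1/(45 + 3*I*sqrt(6))) = 1/(154*275 + 1/(45 + 3*I*sqrt(6))) = 1/(42350 + 1/(45 + 3*I*sqrt(6)))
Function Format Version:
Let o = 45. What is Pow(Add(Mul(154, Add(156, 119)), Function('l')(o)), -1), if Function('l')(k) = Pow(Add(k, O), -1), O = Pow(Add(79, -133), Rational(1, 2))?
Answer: Add(Rational(88045695, 3728737089001), Mul(Rational(3, 3728737089001), I, Pow(6, Rational(1, 2)))) ≈ Add(2.3613e-5, Mul(1.9708e-12, I))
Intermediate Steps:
O = Mul(3, I, Pow(6, Rational(1, 2))) (O = Pow(-54, Rational(1, 2)) = Mul(3, I, Pow(6, Rational(1, 2))) ≈ Mul(7.3485, I))
Function('l')(k) = Pow(Add(k, Mul(3, I, Pow(6, Rational(1, 2)))), -1)
Pow(Add(Mul(154, Add(156, 119)), Function('l')(o)), -1) = Pow(Add(Mul(154, Add(156, 119)), Pow(Add(45, Mul(3, I, Pow(6, Rational(1, 2)))), -1)), -1) = Pow(Add(Mul(154, 275), Pow(Add(45, Mul(3, I, Pow(6, Rational(1, 2)))), -1)), -1) = Pow(Add(42350, Pow(Add(45, Mul(3, I, Pow(6, Rational(1, 2)))), -1)), -1)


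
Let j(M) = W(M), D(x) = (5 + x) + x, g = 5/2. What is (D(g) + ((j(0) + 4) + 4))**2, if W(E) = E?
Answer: 324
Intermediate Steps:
g = 5/2 (g = 5*(1/2) = 5/2 ≈ 2.5000)
D(x) = 5 + 2*x
j(M) = M
(D(g) + ((j(0) + 4) + 4))**2 = ((5 + 2*(5/2)) + ((0 + 4) + 4))**2 = ((5 + 5) + (4 + 4))**2 = (10 + 8)**2 = 18**2 = 324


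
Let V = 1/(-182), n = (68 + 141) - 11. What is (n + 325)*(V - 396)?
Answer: -37694179/182 ≈ -2.0711e+5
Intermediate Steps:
n = 198 (n = 209 - 11 = 198)
V = -1/182 ≈ -0.0054945
(n + 325)*(V - 396) = (198 + 325)*(-1/182 - 396) = 523*(-72073/182) = -37694179/182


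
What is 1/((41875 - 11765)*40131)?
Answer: 1/1208344410 ≈ 8.2758e-10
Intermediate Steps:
1/((41875 - 11765)*40131) = (1/40131)/30110 = (1/30110)*(1/40131) = 1/1208344410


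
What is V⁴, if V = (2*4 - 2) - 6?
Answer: 0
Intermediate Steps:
V = 0 (V = (8 - 2) - 6 = 6 - 6 = 0)
V⁴ = 0⁴ = 0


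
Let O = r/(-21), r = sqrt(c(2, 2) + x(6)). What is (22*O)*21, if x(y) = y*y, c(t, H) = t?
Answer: -22*sqrt(38) ≈ -135.62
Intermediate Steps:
x(y) = y**2
r = sqrt(38) (r = sqrt(2 + 6**2) = sqrt(2 + 36) = sqrt(38) ≈ 6.1644)
O = -sqrt(38)/21 (O = sqrt(38)/(-21) = sqrt(38)*(-1/21) = -sqrt(38)/21 ≈ -0.29354)
(22*O)*21 = (22*(-sqrt(38)/21))*21 = -22*sqrt(38)/21*21 = -22*sqrt(38)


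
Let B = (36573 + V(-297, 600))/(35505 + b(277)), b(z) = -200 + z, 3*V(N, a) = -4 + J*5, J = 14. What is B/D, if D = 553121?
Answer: 36595/19681151422 ≈ 1.8594e-6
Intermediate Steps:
V(N, a) = 22 (V(N, a) = (-4 + 14*5)/3 = (-4 + 70)/3 = (⅓)*66 = 22)
B = 36595/35582 (B = (36573 + 22)/(35505 + (-200 + 277)) = 36595/(35505 + 77) = 36595/35582 ≈ 1.0285)
B/D = (36595/35582)/553121 = (36595/35582)*(1/553121) = 36595/19681151422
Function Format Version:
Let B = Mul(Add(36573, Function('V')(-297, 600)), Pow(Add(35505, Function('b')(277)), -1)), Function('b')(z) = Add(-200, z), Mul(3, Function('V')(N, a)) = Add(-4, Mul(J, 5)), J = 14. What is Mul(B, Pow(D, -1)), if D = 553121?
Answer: Rational(36595, 19681151422) ≈ 1.8594e-6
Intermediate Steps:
Function('V')(N, a) = 22 (Function('V')(N, a) = Mul(Rational(1, 3), Add(-4, Mul(14, 5))) = Mul(Rational(1, 3), Add(-4, 70)) = Mul(Rational(1, 3), 66) = 22)
B = Rational(36595, 35582) (B = Mul(Add(36573, 22), Pow(Add(35505, Add(-200, 277)), -1)) = Mul(36595, Pow(Add(35505, 77), -1)) = Mul(36595, Pow(35582, -1)) = Mul(36595, Rational(1, 35582)) = Rational(36595, 35582) ≈ 1.0285)
Mul(B, Pow(D, -1)) = Mul(Rational(36595, 35582), Pow(553121, -1)) = Mul(Rational(36595, 35582), Rational(1, 553121)) = Rational(36595, 19681151422)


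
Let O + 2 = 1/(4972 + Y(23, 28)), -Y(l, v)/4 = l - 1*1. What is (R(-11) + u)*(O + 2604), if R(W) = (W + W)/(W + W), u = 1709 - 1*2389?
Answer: -8628846751/4884 ≈ -1.7668e+6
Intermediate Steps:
u = -680 (u = 1709 - 2389 = -680)
R(W) = 1 (R(W) = (2*W)/((2*W)) = (2*W)*(1/(2*W)) = 1)
Y(l, v) = 4 - 4*l (Y(l, v) = -4*(l - 1*1) = -4*(l - 1) = -4*(-1 + l) = 4 - 4*l)
O = -9767/4884 (O = -2 + 1/(4972 + (4 - 4*23)) = -2 + 1/(4972 + (4 - 92)) = -2 + 1/(4972 - 88) = -2 + 1/4884 = -9767/4884 ≈ -1.9998)
(R(-11) + u)*(O + 2604) = (1 - 680)*(-9767/4884 + 2604) = -679*12708169/4884 = -8628846751/4884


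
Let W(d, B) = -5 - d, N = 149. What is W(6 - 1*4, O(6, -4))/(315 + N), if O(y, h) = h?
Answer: -7/464 ≈ -0.015086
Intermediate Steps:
W(6 - 1*4, O(6, -4))/(315 + N) = (-5 - (6 - 1*4))/(315 + 149) = (-5 - (6 - 4))/464 = (-5 - 1*2)/464 = (-5 - 2)/464 = (1/464)*(-7) = -7/464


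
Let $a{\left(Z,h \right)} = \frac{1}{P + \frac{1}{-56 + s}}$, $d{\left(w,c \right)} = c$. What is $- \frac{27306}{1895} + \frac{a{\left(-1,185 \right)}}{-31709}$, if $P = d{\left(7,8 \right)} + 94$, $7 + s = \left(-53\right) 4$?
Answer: $- \frac{24286113684871}{1685423879195} \approx -14.41$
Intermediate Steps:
$s = -219$ ($s = -7 - 212 = -219$)
$P = 102$ ($P = 8 + 94 = 102$)
$a{\left(Z,h \right)} = \frac{275}{28049}$ ($a{\left(Z,h \right)} = \frac{1}{102 + \frac{1}{-56 - 219}} = \frac{1}{102 + \frac{1}{-275}} = \frac{1}{102 - \frac{1}{275}} = \frac{1}{\frac{28049}{275}} = \frac{275}{28049}$)
$- \frac{27306}{1895} + \frac{a{\left(-1,185 \right)}}{-31709} = - \frac{27306}{1895} + \frac{275}{28049 \left(-31709\right)} = \left(-27306\right) \frac{1}{1895} + \frac{275}{28049} \left(- \frac{1}{31709}\right) = - \frac{27306}{1895} - \frac{275}{889405741} = - \frac{24286113684871}{1685423879195}$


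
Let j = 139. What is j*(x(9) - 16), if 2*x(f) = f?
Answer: -3197/2 ≈ -1598.5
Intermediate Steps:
x(f) = f/2
j*(x(9) - 16) = 139*((1/2)*9 - 16) = 139*(9/2 - 16) = 139*(-23/2) = -3197/2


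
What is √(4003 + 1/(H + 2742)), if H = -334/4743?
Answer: √169256159113970137/6502486 ≈ 63.269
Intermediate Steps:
H = -334/4743 (H = -334*1/4743 = -334/4743 ≈ -0.070420)
√(4003 + 1/(H + 2742)) = √(4003 + 1/(-334/4743 + 2742)) = √(4003 + 1/(13004972/4743)) = √(4003 + 4743/13004972) = √(52058907659/13004972) = √169256159113970137/6502486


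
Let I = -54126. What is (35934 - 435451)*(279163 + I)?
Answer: -89906107129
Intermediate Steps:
(35934 - 435451)*(279163 + I) = (35934 - 435451)*(279163 - 54126) = -399517*225037 = -89906107129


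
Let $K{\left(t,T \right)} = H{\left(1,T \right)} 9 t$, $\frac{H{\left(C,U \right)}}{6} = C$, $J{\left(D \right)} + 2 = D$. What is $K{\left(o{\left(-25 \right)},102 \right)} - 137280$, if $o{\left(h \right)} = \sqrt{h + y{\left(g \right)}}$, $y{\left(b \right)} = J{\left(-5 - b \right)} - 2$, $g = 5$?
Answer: $-137280 + 54 i \sqrt{39} \approx -1.3728 \cdot 10^{5} + 337.23 i$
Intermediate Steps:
$J{\left(D \right)} = -2 + D$
$H{\left(C,U \right)} = 6 C$
$y{\left(b \right)} = -9 - b$ ($y{\left(b \right)} = \left(-2 - \left(5 + b\right)\right) - 2 = \left(-7 - b\right) - 2 = -9 - b$)
$o{\left(h \right)} = \sqrt{-14 + h}$ ($o{\left(h \right)} = \sqrt{h - 14} = \sqrt{-14 + h}$)
$K{\left(t,T \right)} = 54 t$ ($K{\left(t,T \right)} = 6 \cdot 1 \cdot 9 t = 6 \cdot 9 t = 54 t$)
$K{\left(o{\left(-25 \right)},102 \right)} - 137280 = 54 \sqrt{-14 - 25} - 137280 = 54 \sqrt{-39} - 137280 = 54 i \sqrt{39} - 137280 = -137280 + 54 i \sqrt{39}$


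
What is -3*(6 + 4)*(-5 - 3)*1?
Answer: 240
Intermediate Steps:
-3*(6 + 4)*(-5 - 3)*1 = -30*(-8)*1 = -3*(-80)*1 = 240*1 = 240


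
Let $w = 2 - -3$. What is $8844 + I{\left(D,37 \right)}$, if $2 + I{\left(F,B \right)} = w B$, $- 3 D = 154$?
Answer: $9027$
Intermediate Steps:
$D = - \frac{154}{3}$ ($D = \left(- \frac{1}{3}\right) 154 = - \frac{154}{3} \approx -51.333$)
$w = 5$ ($w = 2 + 3 = 5$)
$I{\left(F,B \right)} = -2 + 5 B$
$8844 + I{\left(D,37 \right)} = 8844 + \left(-2 + 5 \cdot 37\right) = 8844 + \left(-2 + 185\right) = 8844 + 183 = 9027$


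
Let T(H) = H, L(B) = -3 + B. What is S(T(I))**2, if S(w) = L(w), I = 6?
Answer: 9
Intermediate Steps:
S(w) = -3 + w
S(T(I))**2 = (-3 + 6)**2 = 3**2 = 9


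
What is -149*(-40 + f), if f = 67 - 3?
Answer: -3576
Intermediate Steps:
f = 64
-149*(-40 + f) = -149*(-40 + 64) = -149*24 = -3576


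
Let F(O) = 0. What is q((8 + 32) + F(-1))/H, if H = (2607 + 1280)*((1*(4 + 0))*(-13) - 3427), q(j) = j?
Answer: -40/13522873 ≈ -2.9579e-6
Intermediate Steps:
H = -13522873 (H = 3887*((1*4)*(-13) - 3427) = 3887*(4*(-13) - 3427) = 3887*(-52 - 3427) = 3887*(-3479) = -13522873)
q((8 + 32) + F(-1))/H = ((8 + 32) + 0)/(-13522873) = (40 + 0)*(-1/13522873) = 40*(-1/13522873) = -40/13522873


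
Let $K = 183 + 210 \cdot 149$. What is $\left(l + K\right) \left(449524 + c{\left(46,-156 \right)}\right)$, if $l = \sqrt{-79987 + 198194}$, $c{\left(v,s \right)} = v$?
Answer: $14149316610 + 449570 \sqrt{118207} \approx 1.4304 \cdot 10^{10}$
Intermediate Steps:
$l = \sqrt{118207} \approx 343.81$
$K = 31473$ ($K = 183 + 31290 = 31473$)
$\left(l + K\right) \left(449524 + c{\left(46,-156 \right)}\right) = \left(\sqrt{118207} + 31473\right) \left(449524 + 46\right) = \left(31473 + \sqrt{118207}\right) 449570 = 14149316610 + 449570 \sqrt{118207}$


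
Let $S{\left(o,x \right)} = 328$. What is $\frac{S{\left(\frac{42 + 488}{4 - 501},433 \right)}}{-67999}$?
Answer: $- \frac{328}{67999} \approx -0.0048236$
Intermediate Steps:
$\frac{S{\left(\frac{42 + 488}{4 - 501},433 \right)}}{-67999} = \frac{328}{-67999} = 328 \left(- \frac{1}{67999}\right) = - \frac{328}{67999}$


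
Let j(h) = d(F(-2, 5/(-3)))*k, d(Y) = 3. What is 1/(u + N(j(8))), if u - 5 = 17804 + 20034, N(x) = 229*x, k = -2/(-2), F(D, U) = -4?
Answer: 1/38530 ≈ 2.5954e-5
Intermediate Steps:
k = 1 (k = -2*(-½) = 1)
j(h) = 3 (j(h) = 3*1 = 3)
u = 37843 (u = 5 + (17804 + 20034) = 5 + 37838 = 37843)
1/(u + N(j(8))) = 1/(37843 + 229*3) = 1/(37843 + 687) = 1/38530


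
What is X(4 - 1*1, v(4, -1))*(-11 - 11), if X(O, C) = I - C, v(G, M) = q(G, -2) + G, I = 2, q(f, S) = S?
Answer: 0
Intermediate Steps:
v(G, M) = -2 + G
X(O, C) = 2 - C
X(4 - 1*1, v(4, -1))*(-11 - 11) = (2 - (-2 + 4))*(-11 - 11) = (2 - 1*2)*(-22) = (2 - 2)*(-22) = 0*(-22) = 0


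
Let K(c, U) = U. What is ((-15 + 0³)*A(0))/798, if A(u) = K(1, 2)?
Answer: -5/133 ≈ -0.037594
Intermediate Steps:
A(u) = 2
((-15 + 0³)*A(0))/798 = ((-15 + 0³)*2)/798 = ((-15 + 0)*2)*(1/798) = -15*2*(1/798) = -30*1/798 = -5/133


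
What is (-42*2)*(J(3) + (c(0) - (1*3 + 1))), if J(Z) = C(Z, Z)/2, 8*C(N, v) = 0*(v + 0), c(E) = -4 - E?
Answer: 672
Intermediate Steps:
C(N, v) = 0 (C(N, v) = (0*(v + 0))/8 = (0*v)/8 = (⅛)*0 = 0)
J(Z) = 0 (J(Z) = 0/2 = 0*(½) = 0)
(-42*2)*(J(3) + (c(0) - (1*3 + 1))) = (-42*2)*(0 + ((-4 - 1*0) - (1*3 + 1))) = -84*(0 + ((-4 + 0) - (3 + 1))) = -84*(0 + (-4 - 1*4)) = -84*(0 + (-4 - 4)) = -84*(0 - 8) = -84*(-8) = 672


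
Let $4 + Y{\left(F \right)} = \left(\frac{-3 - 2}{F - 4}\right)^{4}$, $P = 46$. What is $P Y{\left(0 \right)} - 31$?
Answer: $- \frac{13145}{128} \approx -102.7$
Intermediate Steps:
$Y{\left(F \right)} = -4 + \frac{625}{\left(-4 + F\right)^{4}}$ ($Y{\left(F \right)} = -4 + \left(\frac{-3 - 2}{F - 4}\right)^{4} = -4 + \left(- \frac{5}{-4 + F}\right)^{4} = -4 + \frac{625}{\left(-4 + F\right)^{4}}$)
$P Y{\left(0 \right)} - 31 = 46 \left(-4 + \frac{625}{\left(-4 + 0\right)^{4}}\right) - 31 = 46 \left(-4 + \frac{625}{256}\right) - 31 = 46 \left(- \frac{399}{256}\right) - 31 = - \frac{9177}{128} - 31 = - \frac{13145}{128}$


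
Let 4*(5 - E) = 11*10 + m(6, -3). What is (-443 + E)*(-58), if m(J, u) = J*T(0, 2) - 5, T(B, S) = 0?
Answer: 53853/2 ≈ 26927.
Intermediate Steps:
m(J, u) = -5 (m(J, u) = J*0 - 5 = 0 - 5 = -5)
E = -85/4 (E = 5 - (11*10 - 5)/4 = 5 - (110 - 5)/4 = 5 - ¼*105 = 5 - 105/4 = -85/4 ≈ -21.250)
(-443 + E)*(-58) = (-443 - 85/4)*(-58) = -1857/4*(-58) = 53853/2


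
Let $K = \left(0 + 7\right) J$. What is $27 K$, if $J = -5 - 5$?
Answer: $-1890$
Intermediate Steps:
$J = -10$ ($J = -5 - 5 = -10$)
$K = -70$ ($K = \left(0 + 7\right) \left(-10\right) = 7 \left(-10\right) = -70$)
$27 K = 27 \left(-70\right) = -1890$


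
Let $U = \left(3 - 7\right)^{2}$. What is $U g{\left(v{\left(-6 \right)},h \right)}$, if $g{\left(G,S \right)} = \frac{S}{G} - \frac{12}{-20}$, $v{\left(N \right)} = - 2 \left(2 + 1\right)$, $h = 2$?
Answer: $\frac{64}{15} \approx 4.2667$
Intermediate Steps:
$v{\left(N \right)} = -6$ ($v{\left(N \right)} = \left(-2\right) 3 = -6$)
$g{\left(G,S \right)} = \frac{3}{5} + \frac{S}{G}$ ($g{\left(G,S \right)} = \frac{S}{G} - - \frac{3}{5} = \frac{S}{G} + \frac{3}{5} = \frac{3}{5} + \frac{S}{G}$)
$U = 16$ ($U = \left(-4\right)^{2} = 16$)
$U g{\left(v{\left(-6 \right)},h \right)} = 16 \left(\frac{3}{5} + \frac{2}{-6}\right) = 16 \left(\frac{3}{5} + 2 \left(- \frac{1}{6}\right)\right) = 16 \left(\frac{3}{5} - \frac{1}{3}\right) = 16 \cdot \frac{4}{15} = \frac{64}{15}$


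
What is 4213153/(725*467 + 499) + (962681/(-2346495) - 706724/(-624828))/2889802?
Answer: 743779494967994204041127/59859274850484906811470 ≈ 12.425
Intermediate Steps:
4213153/(725*467 + 499) + (962681/(-2346495) - 706724/(-624828))/2889802 = 4213153/(338575 + 499) + (962681*(-1/2346495) - 706724*(-1/624828))*(1/2889802) = 4213153/339074 + (-962681/2346495 + 176681/156207)*(1/2889802) = 4213153*(1/339074) + (88067857376/122179648155)*(1/2889802) = 4213153/339074 + 44033928688/176537495798807655 = 743779494967994204041127/59859274850484906811470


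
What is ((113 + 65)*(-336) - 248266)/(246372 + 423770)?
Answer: -154037/335071 ≈ -0.45971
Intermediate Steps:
((113 + 65)*(-336) - 248266)/(246372 + 423770) = (178*(-336) - 248266)/670142 = (-59808 - 248266)*(1/670142) = -308074*1/670142 = -154037/335071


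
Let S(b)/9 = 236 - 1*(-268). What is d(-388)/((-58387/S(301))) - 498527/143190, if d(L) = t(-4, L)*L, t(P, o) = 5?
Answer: 175848799093/1194347790 ≈ 147.23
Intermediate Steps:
S(b) = 4536 (S(b) = 9*(236 - 1*(-268)) = 9*(236 + 268) = 9*504 = 4536)
d(L) = 5*L
d(-388)/((-58387/S(301))) - 498527/143190 = (5*(-388))/((-58387/4536)) - 498527/143190 = -1940/((-58387*1/4536)) - 498527*1/143190 = -1940/(-8341/648) - 498527/143190 = -1940*(-648/8341) - 498527/143190 = 1257120/8341 - 498527/143190 = 175848799093/1194347790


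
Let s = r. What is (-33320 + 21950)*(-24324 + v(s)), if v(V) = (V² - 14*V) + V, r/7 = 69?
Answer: -2304539820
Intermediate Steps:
r = 483 (r = 7*69 = 483)
s = 483
v(V) = V² - 13*V
(-33320 + 21950)*(-24324 + v(s)) = (-33320 + 21950)*(-24324 + 483*(-13 + 483)) = -11370*(-24324 + 483*470) = -11370*(-24324 + 227010) = -11370*202686 = -2304539820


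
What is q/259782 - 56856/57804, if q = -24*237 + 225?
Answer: -419054129/417123298 ≈ -1.0046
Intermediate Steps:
q = -5463 (q = -5688 + 225 = -5463)
q/259782 - 56856/57804 = -5463/259782 - 56856/57804 = -5463*1/259782 - 56856*1/57804 = -1821/86594 - 4738/4817 = -419054129/417123298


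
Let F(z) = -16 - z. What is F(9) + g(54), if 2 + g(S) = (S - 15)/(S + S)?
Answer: -959/36 ≈ -26.639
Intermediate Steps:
g(S) = -2 + (-15 + S)/(2*S) (g(S) = -2 + (S - 15)/(S + S) = -2 + (-15 + S)/((2*S)) = -2 + (-15 + S)*(1/(2*S)) = -2 + (-15 + S)/(2*S))
F(9) + g(54) = (-16 - 1*9) + (3/2)*(-5 - 1*54)/54 = (-16 - 9) + (3/2)*(1/54)*(-5 - 54) = -25 + (3/2)*(1/54)*(-59) = -25 - 59/36 = -959/36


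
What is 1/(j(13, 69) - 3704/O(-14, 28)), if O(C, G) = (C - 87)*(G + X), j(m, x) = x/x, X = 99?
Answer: 12827/16531 ≈ 0.77594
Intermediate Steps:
j(m, x) = 1
O(C, G) = (-87 + C)*(99 + G) (O(C, G) = (C - 87)*(G + 99) = (-87 + C)*(99 + G))
1/(j(13, 69) - 3704/O(-14, 28)) = 1/(1 - 3704/(-8613 - 87*28 + 99*(-14) - 14*28)) = 1/(1 - 3704/(-8613 - 2436 - 1386 - 392)) = 1/(1 - 3704/(-12827)) = 1/(1 - 3704*(-1/12827)) = 1/(1 + 3704/12827) = 1/(16531/12827) = 12827/16531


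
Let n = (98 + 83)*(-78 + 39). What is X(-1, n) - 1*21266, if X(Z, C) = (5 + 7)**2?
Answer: -21122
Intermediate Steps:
n = -7059 (n = 181*(-39) = -7059)
X(Z, C) = 144 (X(Z, C) = 12**2 = 144)
X(-1, n) - 1*21266 = 144 - 1*21266 = 144 - 21266 = -21122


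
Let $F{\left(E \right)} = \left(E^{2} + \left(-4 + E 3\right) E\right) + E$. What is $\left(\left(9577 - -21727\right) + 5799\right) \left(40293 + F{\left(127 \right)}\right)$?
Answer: $3874592084$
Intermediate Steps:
$F{\left(E \right)} = E + E^{2} + E \left(-4 + 3 E\right)$ ($F{\left(E \right)} = \left(E^{2} + \left(-4 + 3 E\right) E\right) + E = \left(E^{2} + E \left(-4 + 3 E\right)\right) + E = E + E^{2} + E \left(-4 + 3 E\right)$)
$\left(\left(9577 - -21727\right) + 5799\right) \left(40293 + F{\left(127 \right)}\right) = \left(\left(9577 - -21727\right) + 5799\right) \left(40293 + 127 \left(-3 + 4 \cdot 127\right)\right) = \left(\left(9577 + 21727\right) + 5799\right) \left(40293 + 127 \left(-3 + 508\right)\right) = \left(31304 + 5799\right) \left(40293 + 127 \cdot 505\right) = 37103 \left(40293 + 64135\right) = 37103 \cdot 104428 = 3874592084$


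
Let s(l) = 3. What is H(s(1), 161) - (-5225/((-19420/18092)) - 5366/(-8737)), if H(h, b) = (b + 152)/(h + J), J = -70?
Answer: -2769818802878/568403009 ≈ -4873.0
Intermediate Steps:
H(h, b) = (152 + b)/(-70 + h) (H(h, b) = (b + 152)/(h - 70) = (152 + b)/(-70 + h))
H(s(1), 161) - (-5225/((-19420/18092)) - 5366/(-8737)) = (152 + 161)/(-70 + 3) - (-5225/((-19420/18092)) - 5366/(-8737)) = 313/(-67) - (-5225/((-19420*1/18092)) - 5366*(-1/8737)) = -1/67*313 - (-5225/(-4855/4523) + 5366/8737) = -313/67 - (-5225*(-4523/4855) + 5366/8737) = -313/67 - (4726535/971 + 5366/8737) = -313/67 - 1*41300946681/8483627 = -313/67 - 41300946681/8483627 = -2769818802878/568403009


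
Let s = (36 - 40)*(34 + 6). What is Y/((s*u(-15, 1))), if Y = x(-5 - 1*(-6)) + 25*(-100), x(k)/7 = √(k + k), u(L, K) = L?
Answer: -25/24 + 7*√2/2400 ≈ -1.0375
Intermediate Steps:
x(k) = 7*√2*√k (x(k) = 7*√(k + k) = 7*√(2*k) = 7*(√2*√k) = 7*√2*√k)
Y = -2500 + 7*√2 (Y = 7*√2*√(-5 - 1*(-6)) + 25*(-100) = 7*√2*√(-5 + 6) - 2500 = 7*√2*√1 - 2500 = 7*√2*1 - 2500 = 7*√2 - 2500 = -2500 + 7*√2 ≈ -2490.1)
s = -160 (s = -4*40 = -160)
Y/((s*u(-15, 1))) = (-2500 + 7*√2)/((-160*(-15))) = (-2500 + 7*√2)/2400 = (-2500 + 7*√2)*(1/2400) = -25/24 + 7*√2/2400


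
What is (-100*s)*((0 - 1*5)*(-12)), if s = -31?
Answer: 186000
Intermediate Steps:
(-100*s)*((0 - 1*5)*(-12)) = (-100*(-31))*((0 - 1*5)*(-12)) = 3100*((0 - 5)*(-12)) = 3100*(-5*(-12)) = 3100*60 = 186000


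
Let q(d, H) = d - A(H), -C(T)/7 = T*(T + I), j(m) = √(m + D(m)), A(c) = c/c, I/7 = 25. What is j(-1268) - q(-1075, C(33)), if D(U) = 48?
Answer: 1076 + 2*I*√305 ≈ 1076.0 + 34.929*I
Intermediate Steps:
I = 175 (I = 7*25 = 175)
A(c) = 1
j(m) = √(48 + m) (j(m) = √(m + 48) = √(48 + m))
C(T) = -7*T*(175 + T) (C(T) = -7*T*(T + 175) = -7*T*(175 + T))
q(d, H) = -1 + d (q(d, H) = d - 1*1 = d - 1 = -1 + d)
j(-1268) - q(-1075, C(33)) = √(48 - 1268) - (-1 - 1075) = √(-1220) - 1*(-1076) = 2*I*√305 + 1076 = 1076 + 2*I*√305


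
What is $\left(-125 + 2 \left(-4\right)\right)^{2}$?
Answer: $17689$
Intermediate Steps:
$\left(-125 + 2 \left(-4\right)\right)^{2} = \left(-125 - 8\right)^{2} = \left(-133\right)^{2} = 17689$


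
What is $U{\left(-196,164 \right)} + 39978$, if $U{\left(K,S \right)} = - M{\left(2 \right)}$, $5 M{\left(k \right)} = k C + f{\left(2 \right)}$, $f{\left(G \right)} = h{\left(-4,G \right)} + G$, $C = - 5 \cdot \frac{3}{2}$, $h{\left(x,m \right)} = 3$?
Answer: $39980$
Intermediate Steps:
$C = - \frac{15}{2}$ ($C = - 5 \cdot 3 \cdot \frac{1}{2} = \left(-5\right) \frac{3}{2} = - \frac{15}{2} \approx -7.5$)
$f{\left(G \right)} = 3 + G$
$M{\left(k \right)} = 1 - \frac{3 k}{2}$ ($M{\left(k \right)} = \frac{k \left(- \frac{15}{2}\right) + \left(3 + 2\right)}{5} = \frac{- \frac{15 k}{2} + 5}{5} = \frac{5 - \frac{15 k}{2}}{5} = 1 - \frac{3 k}{2}$)
$U{\left(K,S \right)} = 2$ ($U{\left(K,S \right)} = - (1 - 3) = \left(-1\right) \left(-2\right) = 2$)
$U{\left(-196,164 \right)} + 39978 = 2 + 39978 = 39980$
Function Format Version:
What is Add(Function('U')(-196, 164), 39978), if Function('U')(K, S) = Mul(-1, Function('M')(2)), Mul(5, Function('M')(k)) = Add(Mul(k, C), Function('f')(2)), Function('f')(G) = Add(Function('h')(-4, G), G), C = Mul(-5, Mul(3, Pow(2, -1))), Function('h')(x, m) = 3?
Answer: 39980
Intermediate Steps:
C = Rational(-15, 2) (C = Mul(-5, Mul(3, Rational(1, 2))) = Mul(-5, Rational(3, 2)) = Rational(-15, 2) ≈ -7.5000)
Function('f')(G) = Add(3, G)
Function('M')(k) = Add(1, Mul(Rational(-3, 2), k)) (Function('M')(k) = Mul(Rational(1, 5), Add(Mul(k, Rational(-15, 2)), Add(3, 2))) = Mul(Rational(1, 5), Add(Mul(Rational(-15, 2), k), 5)) = Mul(Rational(1, 5), Add(5, Mul(Rational(-15, 2), k))) = Add(1, Mul(Rational(-3, 2), k)))
Function('U')(K, S) = 2 (Function('U')(K, S) = Mul(-1, Add(1, Mul(Rational(-3, 2), 2))) = Mul(-1, Add(1, -3)) = Mul(-1, -2) = 2)
Add(Function('U')(-196, 164), 39978) = Add(2, 39978) = 39980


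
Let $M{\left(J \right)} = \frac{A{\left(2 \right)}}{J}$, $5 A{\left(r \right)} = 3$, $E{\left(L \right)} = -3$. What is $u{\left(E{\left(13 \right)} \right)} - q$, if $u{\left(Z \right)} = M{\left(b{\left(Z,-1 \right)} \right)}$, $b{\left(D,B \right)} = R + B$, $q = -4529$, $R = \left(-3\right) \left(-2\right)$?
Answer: $\frac{113228}{25} \approx 4529.1$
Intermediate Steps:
$A{\left(r \right)} = \frac{3}{5}$ ($A{\left(r \right)} = \frac{1}{5} \cdot 3 = \frac{3}{5}$)
$R = 6$
$b{\left(D,B \right)} = 6 + B$
$M{\left(J \right)} = \frac{3}{5 J}$
$u{\left(Z \right)} = \frac{3}{25}$ ($u{\left(Z \right)} = \frac{3}{5 \left(6 - 1\right)} = \frac{3}{5 \cdot 5} = \frac{3}{5} \cdot \frac{1}{5} = \frac{3}{25}$)
$u{\left(E{\left(13 \right)} \right)} - q = \frac{3}{25} - -4529 = \frac{3}{25} + 4529 = \frac{113228}{25}$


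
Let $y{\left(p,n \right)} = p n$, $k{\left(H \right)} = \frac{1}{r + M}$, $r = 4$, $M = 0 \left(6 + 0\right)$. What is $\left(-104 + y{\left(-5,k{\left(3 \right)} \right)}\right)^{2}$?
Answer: $\frac{177241}{16} \approx 11078.0$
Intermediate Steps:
$M = 0$ ($M = 0 \cdot 6 = 0$)
$k{\left(H \right)} = \frac{1}{4}$ ($k{\left(H \right)} = \frac{1}{4 + 0} = \frac{1}{4}$)
$y{\left(p,n \right)} = n p$
$\left(-104 + y{\left(-5,k{\left(3 \right)} \right)}\right)^{2} = \left(-104 + \frac{1}{4} \left(-5\right)\right)^{2} = \left(-104 - \frac{5}{4}\right)^{2} = \left(- \frac{421}{4}\right)^{2} = \frac{177241}{16}$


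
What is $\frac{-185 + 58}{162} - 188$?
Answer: $- \frac{30583}{162} \approx -188.78$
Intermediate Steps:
$\frac{-185 + 58}{162} - 188 = \left(-127\right) \frac{1}{162} - 188 = - \frac{127}{162} - 188 = - \frac{30583}{162}$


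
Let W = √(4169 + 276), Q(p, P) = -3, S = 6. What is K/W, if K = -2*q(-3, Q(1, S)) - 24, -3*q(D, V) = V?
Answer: -26*√4445/4445 ≈ -0.38998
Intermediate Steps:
q(D, V) = -V/3
W = √4445 ≈ 66.671
K = -26 (K = -(-2)*(-3)/3 - 24 = -2*1 - 24 = -2 - 24 = -26)
K/W = -26*√4445/4445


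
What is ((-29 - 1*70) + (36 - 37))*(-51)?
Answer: 5100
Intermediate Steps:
((-29 - 1*70) + (36 - 37))*(-51) = ((-29 - 70) - 1)*(-51) = (-99 - 1)*(-51) = -100*(-51) = 5100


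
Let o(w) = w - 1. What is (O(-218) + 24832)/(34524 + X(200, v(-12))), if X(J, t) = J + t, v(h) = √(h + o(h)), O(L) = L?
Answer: 854696536/1205756201 - 123070*I/1205756201 ≈ 0.70885 - 0.00010207*I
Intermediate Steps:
o(w) = -1 + w
v(h) = √(-1 + 2*h) (v(h) = √(h + (-1 + h)) = √(-1 + 2*h))
(O(-218) + 24832)/(34524 + X(200, v(-12))) = (-218 + 24832)/(34524 + (200 + √(-1 + 2*(-12)))) = 24614/(34524 + (200 + √(-1 - 24))) = 24614/(34524 + (200 + √(-25))) = 24614/(34524 + (200 + 5*I)) = 24614/(34724 + 5*I) = 24614*((34724 - 5*I)/1205756201) = 24614*(34724 - 5*I)/1205756201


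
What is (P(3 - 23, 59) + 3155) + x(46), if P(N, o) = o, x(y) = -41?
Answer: 3173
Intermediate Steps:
(P(3 - 23, 59) + 3155) + x(46) = (59 + 3155) - 41 = 3214 - 41 = 3173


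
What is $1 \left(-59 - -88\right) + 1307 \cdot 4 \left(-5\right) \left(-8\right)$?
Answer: $209149$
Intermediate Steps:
$1 \left(-59 - -88\right) + 1307 \cdot 4 \left(-5\right) \left(-8\right) = 1 \left(-59 + 88\right) + 1307 \left(\left(-20\right) \left(-8\right)\right) = 1 \cdot 29 + 1307 \cdot 160 = 29 + 209120 = 209149$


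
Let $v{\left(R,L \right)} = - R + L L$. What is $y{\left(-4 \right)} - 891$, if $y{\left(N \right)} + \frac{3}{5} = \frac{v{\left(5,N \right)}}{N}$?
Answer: $- \frac{17887}{20} \approx -894.35$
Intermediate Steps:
$v{\left(R,L \right)} = L^{2} - R$ ($v{\left(R,L \right)} = - R + L^{2} = L^{2} - R$)
$y{\left(N \right)} = - \frac{3}{5} + \frac{-5 + N^{2}}{N}$ ($y{\left(N \right)} = - \frac{3}{5} + \frac{N^{2} - 5}{N} = - \frac{3}{5} + \frac{-5 + N^{2}}{N}$)
$y{\left(-4 \right)} - 891 = \left(- \frac{3}{5} - 4 - \frac{5}{-4}\right) - 891 = \left(- \frac{3}{5} - 4 - - \frac{5}{4}\right) - 891 = \left(- \frac{3}{5} - 4 + \frac{5}{4}\right) - 891 = - \frac{67}{20} - 891 = - \frac{17887}{20}$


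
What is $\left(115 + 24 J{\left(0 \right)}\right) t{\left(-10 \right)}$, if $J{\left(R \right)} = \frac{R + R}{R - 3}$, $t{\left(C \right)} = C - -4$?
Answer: $-690$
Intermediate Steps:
$t{\left(C \right)} = 4 + C$ ($t{\left(C \right)} = C + 4 = 4 + C$)
$J{\left(R \right)} = \frac{2 R}{-3 + R}$
$\left(115 + 24 J{\left(0 \right)}\right) t{\left(-10 \right)} = \left(115 + 24 \cdot 2 \cdot 0 \frac{1}{-3 + 0}\right) \left(4 - 10\right) = \left(115 + 24 \cdot 2 \cdot 0 \frac{1}{-3}\right) \left(-6\right) = \left(115 + 24 \cdot 2 \cdot 0 \left(- \frac{1}{3}\right)\right) \left(-6\right) = \left(115 + 24 \cdot 0\right) \left(-6\right) = \left(115 + 0\right) \left(-6\right) = 115 \left(-6\right) = -690$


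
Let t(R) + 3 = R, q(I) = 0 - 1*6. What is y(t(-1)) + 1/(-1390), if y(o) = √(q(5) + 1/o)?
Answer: -1/1390 + 5*I/2 ≈ -0.00071942 + 2.5*I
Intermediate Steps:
q(I) = -6 (q(I) = 0 - 6 = -6)
t(R) = -3 + R
y(o) = √(-6 + 1/o)
y(t(-1)) + 1/(-1390) = √(-6 + 1/(-3 - 1)) + 1/(-1390) = √(-6 + 1/(-4)) - 1/1390 = √(-6 - ¼) - 1/1390 = √(-25/4) - 1/1390 = 5*I/2 - 1/1390 = -1/1390 + 5*I/2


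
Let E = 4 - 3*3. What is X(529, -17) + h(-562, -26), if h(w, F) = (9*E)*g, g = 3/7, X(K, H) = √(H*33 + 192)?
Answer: -135/7 + 3*I*√41 ≈ -19.286 + 19.209*I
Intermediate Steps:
E = -5 (E = 4 - 9 = -5)
X(K, H) = √(192 + 33*H) (X(K, H) = √(33*H + 192) = √(192 + 33*H))
g = 3/7 (g = 3*(⅐) = 3/7 ≈ 0.42857)
h(w, F) = -135/7 (h(w, F) = (9*(-5))*(3/7) = -45*3/7 = -135/7)
X(529, -17) + h(-562, -26) = √(192 + 33*(-17)) - 135/7 = √(192 - 561) - 135/7 = √(-369) - 135/7 = 3*I*√41 - 135/7 = -135/7 + 3*I*√41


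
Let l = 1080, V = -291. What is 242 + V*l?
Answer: -314038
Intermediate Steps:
242 + V*l = 242 - 291*1080 = 242 - 314280 = -314038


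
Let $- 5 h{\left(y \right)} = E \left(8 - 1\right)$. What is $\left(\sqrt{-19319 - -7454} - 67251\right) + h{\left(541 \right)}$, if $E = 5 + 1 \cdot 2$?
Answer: $- \frac{336304}{5} + i \sqrt{11865} \approx -67261.0 + 108.93 i$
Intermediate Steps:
$E = 7$ ($E = 5 + 2 = 7$)
$h{\left(y \right)} = - \frac{49}{5}$ ($h{\left(y \right)} = - \frac{7 \left(8 - 1\right)}{5} = - \frac{7 \cdot 7}{5} = \left(- \frac{1}{5}\right) 49 = - \frac{49}{5}$)
$\left(\sqrt{-19319 - -7454} - 67251\right) + h{\left(541 \right)} = \left(\sqrt{-19319 - -7454} - 67251\right) - \frac{49}{5} = \left(\sqrt{-19319 + \left(7562 - 108\right)} - 67251\right) - \frac{49}{5} = \left(\sqrt{-19319 + 7454} - 67251\right) - \frac{49}{5} = \left(\sqrt{-11865} - 67251\right) - \frac{49}{5} = \left(i \sqrt{11865} - 67251\right) - \frac{49}{5} = \left(-67251 + i \sqrt{11865}\right) - \frac{49}{5} = - \frac{336304}{5} + i \sqrt{11865}$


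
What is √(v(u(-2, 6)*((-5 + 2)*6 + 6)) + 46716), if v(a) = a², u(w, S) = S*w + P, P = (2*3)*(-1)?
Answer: 2*√23343 ≈ 305.57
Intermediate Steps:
P = -6 (P = 6*(-1) = -6)
u(w, S) = -6 + S*w (u(w, S) = S*w - 6 = -6 + S*w)
√(v(u(-2, 6)*((-5 + 2)*6 + 6)) + 46716) = √(((-6 + 6*(-2))*((-5 + 2)*6 + 6))² + 46716) = √(((-6 - 12)*(-3*6 + 6))² + 46716) = √((-18*(-18 + 6))² + 46716) = √((-18*(-12))² + 46716) = √(216² + 46716) = √(46656 + 46716) = √93372 = 2*√23343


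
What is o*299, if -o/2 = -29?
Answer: 17342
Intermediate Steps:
o = 58 (o = -2*(-29) = 58)
o*299 = 58*299 = 17342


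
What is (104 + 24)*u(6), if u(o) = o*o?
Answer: 4608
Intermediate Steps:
u(o) = o²
(104 + 24)*u(6) = (104 + 24)*6² = 128*36 = 4608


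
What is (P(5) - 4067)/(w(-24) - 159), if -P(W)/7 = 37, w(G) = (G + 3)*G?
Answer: -1442/115 ≈ -12.539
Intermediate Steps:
w(G) = G*(3 + G) (w(G) = (3 + G)*G = G*(3 + G))
P(W) = -259 (P(W) = -7*37 = -259)
(P(5) - 4067)/(w(-24) - 159) = (-259 - 4067)/(-24*(3 - 24) - 159) = -4326/(-24*(-21) - 159) = -4326/(504 - 159) = -4326/345 = -4326*1/345 = -1442/115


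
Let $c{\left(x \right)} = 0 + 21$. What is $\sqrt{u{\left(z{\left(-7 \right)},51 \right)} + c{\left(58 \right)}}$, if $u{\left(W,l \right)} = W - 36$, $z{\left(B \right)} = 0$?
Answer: $i \sqrt{15} \approx 3.873 i$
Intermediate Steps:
$c{\left(x \right)} = 21$
$u{\left(W,l \right)} = -36 + W$ ($u{\left(W,l \right)} = W - 36 = -36 + W$)
$\sqrt{u{\left(z{\left(-7 \right)},51 \right)} + c{\left(58 \right)}} = \sqrt{\left(-36 + 0\right) + 21} = \sqrt{-36 + 21} = \sqrt{-15} = i \sqrt{15}$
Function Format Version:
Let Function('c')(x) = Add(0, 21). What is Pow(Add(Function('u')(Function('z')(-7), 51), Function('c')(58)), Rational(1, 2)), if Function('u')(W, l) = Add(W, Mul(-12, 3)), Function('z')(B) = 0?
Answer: Mul(I, Pow(15, Rational(1, 2))) ≈ Mul(3.8730, I)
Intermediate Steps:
Function('c')(x) = 21
Function('u')(W, l) = Add(-36, W) (Function('u')(W, l) = Add(W, -36) = Add(-36, W))
Pow(Add(Function('u')(Function('z')(-7), 51), Function('c')(58)), Rational(1, 2)) = Pow(Add(Add(-36, 0), 21), Rational(1, 2)) = Pow(Add(-36, 21), Rational(1, 2)) = Pow(-15, Rational(1, 2)) = Mul(I, Pow(15, Rational(1, 2)))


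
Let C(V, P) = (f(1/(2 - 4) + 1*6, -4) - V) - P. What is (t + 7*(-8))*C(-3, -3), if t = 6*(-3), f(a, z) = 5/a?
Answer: -5624/11 ≈ -511.27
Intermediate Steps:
t = -18
C(V, P) = 10/11 - P - V (C(V, P) = (5/(1/(2 - 4) + 1*6) - V) - P = (5/(1/(-2) + 6) - V) - P = (5/(-½ + 6) - V) - P = (5/(11/2) - V) - P = (5*(2/11) - V) - P = (10/11 - V) - P = 10/11 - P - V)
(t + 7*(-8))*C(-3, -3) = (-18 + 7*(-8))*(10/11 - 1*(-3) - 1*(-3)) = (-18 - 56)*(10/11 + 3 + 3) = -74*76/11 = -5624/11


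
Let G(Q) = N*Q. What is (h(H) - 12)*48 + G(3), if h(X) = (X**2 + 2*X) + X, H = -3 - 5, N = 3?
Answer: 1353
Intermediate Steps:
H = -8
h(X) = X**2 + 3*X
G(Q) = 3*Q
(h(H) - 12)*48 + G(3) = (-8*(3 - 8) - 12)*48 + 3*3 = (-8*(-5) - 12)*48 + 9 = (40 - 12)*48 + 9 = 28*48 + 9 = 1344 + 9 = 1353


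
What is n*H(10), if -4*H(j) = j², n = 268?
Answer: -6700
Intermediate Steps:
H(j) = -j²/4
n*H(10) = 268*(-¼*10²) = 268*(-¼*100) = 268*(-25) = -6700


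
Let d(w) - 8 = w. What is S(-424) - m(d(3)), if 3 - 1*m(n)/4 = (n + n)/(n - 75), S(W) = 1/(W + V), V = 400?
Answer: -161/12 ≈ -13.417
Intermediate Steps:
S(W) = 1/(400 + W) (S(W) = 1/(W + 400) = 1/(400 + W))
d(w) = 8 + w
m(n) = 12 - 8*n/(-75 + n) (m(n) = 12 - 4*(n + n)/(n - 75) = 12 - 4*2*n/(-75 + n) = 12 - 8*n/(-75 + n))
S(-424) - m(d(3)) = 1/(400 - 424) - 4*(-225 + (8 + 3))/(-75 + (8 + 3)) = 1/(-24) - 4*(-225 + 11)/(-75 + 11) = -1/24 - 4*(-214)/(-64) = -1/24 - 4*(-1)*(-214)/64 = -1/24 - 1*107/8 = -1/24 - 107/8 = -161/12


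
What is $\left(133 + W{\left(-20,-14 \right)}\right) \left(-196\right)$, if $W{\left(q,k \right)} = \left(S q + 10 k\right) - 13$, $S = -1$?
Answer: $0$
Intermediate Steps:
$W{\left(q,k \right)} = -13 - q + 10 k$ ($W{\left(q,k \right)} = \left(- q + 10 k\right) - 13 = -13 - q + 10 k$)
$\left(133 + W{\left(-20,-14 \right)}\right) \left(-196\right) = \left(133 - 133\right) \left(-196\right) = 0 \left(-196\right) = 0$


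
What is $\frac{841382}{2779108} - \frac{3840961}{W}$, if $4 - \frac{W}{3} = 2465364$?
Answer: $\frac{4224343506337}{5138626274160} \approx 0.82208$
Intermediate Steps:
$W = -7396080$ ($W = 12 - 7396092 = -7396080$)
$\frac{841382}{2779108} - \frac{3840961}{W} = \frac{841382}{2779108} - \frac{3840961}{-7396080} = 841382 \cdot \frac{1}{2779108} - - \frac{3840961}{7396080} = \frac{420691}{1389554} + \frac{3840961}{7396080} = \frac{4224343506337}{5138626274160}$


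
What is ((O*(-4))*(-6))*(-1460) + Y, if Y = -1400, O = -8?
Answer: 278920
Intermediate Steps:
((O*(-4))*(-6))*(-1460) + Y = (-8*(-4)*(-6))*(-1460) - 1400 = (32*(-6))*(-1460) - 1400 = -192*(-1460) - 1400 = 280320 - 1400 = 278920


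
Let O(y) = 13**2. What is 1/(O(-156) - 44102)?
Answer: -1/43933 ≈ -2.2762e-5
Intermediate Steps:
O(y) = 169
1/(O(-156) - 44102) = 1/(169 - 44102) = 1/(-43933) = -1/43933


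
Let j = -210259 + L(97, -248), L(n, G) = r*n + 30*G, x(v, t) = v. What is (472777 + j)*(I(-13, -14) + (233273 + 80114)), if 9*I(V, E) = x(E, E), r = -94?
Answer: 693722555240/9 ≈ 7.7080e+10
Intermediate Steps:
L(n, G) = -94*n + 30*G
j = -226817 (j = -210259 + (-94*97 + 30*(-248)) = -210259 + (-9118 - 7440) = -210259 - 16558 = -226817)
I(V, E) = E/9
(472777 + j)*(I(-13, -14) + (233273 + 80114)) = (472777 - 226817)*((⅑)*(-14) + (233273 + 80114)) = 245960*(-14/9 + 313387) = 245960*(2820469/9) = 693722555240/9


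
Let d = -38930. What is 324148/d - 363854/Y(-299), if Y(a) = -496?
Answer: 3501014703/4827320 ≈ 725.25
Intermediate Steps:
324148/d - 363854/Y(-299) = 324148/(-38930) - 363854/(-496) = 324148*(-1/38930) - 363854*(-1/496) = -162074/19465 + 181927/248 = 3501014703/4827320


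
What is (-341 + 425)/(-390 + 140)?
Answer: -42/125 ≈ -0.33600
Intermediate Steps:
(-341 + 425)/(-390 + 140) = 84/(-250) = 84*(-1/250) = -42/125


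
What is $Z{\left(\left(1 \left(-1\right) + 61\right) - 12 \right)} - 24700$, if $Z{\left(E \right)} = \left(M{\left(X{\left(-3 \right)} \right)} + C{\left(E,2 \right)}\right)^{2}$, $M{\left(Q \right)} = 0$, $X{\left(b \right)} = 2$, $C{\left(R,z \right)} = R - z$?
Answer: $-22584$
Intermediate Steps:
$Z{\left(E \right)} = \left(-2 + E\right)^{2}$ ($Z{\left(E \right)} = \left(0 + \left(E - 2\right)\right)^{2} = \left(0 + \left(-2 + E\right)\right)^{2} = \left(-2 + E\right)^{2}$)
$Z{\left(\left(1 \left(-1\right) + 61\right) - 12 \right)} - 24700 = \left(-2 + \left(\left(1 \left(-1\right) + 61\right) - 12\right)\right)^{2} - 24700 = \left(-2 + \left(\left(-1 + 61\right) - 12\right)\right)^{2} - 24700 = \left(-2 + \left(60 - 12\right)\right)^{2} - 24700 = \left(-2 + 48\right)^{2} - 24700 = 46^{2} - 24700 = 2116 - 24700 = -22584$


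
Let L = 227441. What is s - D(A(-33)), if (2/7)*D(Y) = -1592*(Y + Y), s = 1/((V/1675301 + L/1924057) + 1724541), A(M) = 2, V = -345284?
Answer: 123895457139975514785277/5558841400608046490 ≈ 22288.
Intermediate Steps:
s = 3223374616157/5558841400608046490 (s = 1/((-345284/1675301 + 227441/1924057) + 1724541) = 1/(-283313962447/3223374616157 + 1724541) = 1/(5558841400608046490/3223374616157) = 3223374616157/5558841400608046490 ≈ 5.7986e-7)
D(Y) = -11144*Y (D(Y) = 7*(-1592*(Y + Y))/2 = 7*(-3184*Y)/2 = -11144*Y)
s - D(A(-33)) = 3223374616157/5558841400608046490 - (-11144)*2 = 3223374616157/5558841400608046490 - 1*(-22288) = 3223374616157/5558841400608046490 + 22288 = 123895457139975514785277/5558841400608046490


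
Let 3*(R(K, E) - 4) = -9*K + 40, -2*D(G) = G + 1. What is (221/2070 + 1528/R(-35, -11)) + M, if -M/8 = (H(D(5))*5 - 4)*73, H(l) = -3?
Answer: 8439090227/759690 ≈ 11109.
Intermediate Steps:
D(G) = -½ - G/2 (D(G) = -(G + 1)/2 = -(1 + G)/2 = -½ - G/2)
R(K, E) = 52/3 - 3*K (R(K, E) = 4 + (-9*K + 40)/3 = 4 + (40 - 9*K)/3 = 4 + (40/3 - 3*K) = 52/3 - 3*K)
M = 11096 (M = -8*(-3*5 - 4)*73 = -8*(-15 - 4)*73 = -(-152)*73 = -8*(-1387) = 11096)
(221/2070 + 1528/R(-35, -11)) + M = (221/2070 + 1528/(52/3 - 3*(-35))) + 11096 = (221*(1/2070) + 1528/(52/3 + 105)) + 11096 = (221/2070 + 1528/(367/3)) + 11096 = (221/2070 + 1528*(3/367)) + 11096 = (221/2070 + 4584/367) + 11096 = 9569987/759690 + 11096 = 8439090227/759690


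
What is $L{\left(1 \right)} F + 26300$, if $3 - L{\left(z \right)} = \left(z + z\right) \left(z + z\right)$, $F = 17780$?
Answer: $8520$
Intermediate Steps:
$L{\left(z \right)} = 3 - 4 z^{2}$ ($L{\left(z \right)} = 3 - \left(z + z\right) \left(z + z\right) = 3 - 2 z 2 z = 3 - 4 z^{2}$)
$L{\left(1 \right)} F + 26300 = \left(3 - 4 \cdot 1^{2}\right) 17780 + 26300 = \left(3 - 4\right) 17780 + 26300 = \left(-1\right) 17780 + 26300 = -17780 + 26300 = 8520$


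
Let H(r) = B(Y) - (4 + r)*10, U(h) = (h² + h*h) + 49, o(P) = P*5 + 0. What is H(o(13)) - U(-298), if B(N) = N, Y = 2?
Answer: -178345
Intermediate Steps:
o(P) = 5*P (o(P) = 5*P + 0 = 5*P)
U(h) = 49 + 2*h² (U(h) = (h² + h²) + 49 = 2*h² + 49 = 49 + 2*h²)
H(r) = -38 - 10*r (H(r) = 2 - (4 + r)*10 = 2 - (40 + 10*r) = 2 + (-40 - 10*r) = -38 - 10*r)
H(o(13)) - U(-298) = (-38 - 50*13) - (49 + 2*(-298)²) = (-38 - 10*65) - (49 + 2*88804) = (-38 - 650) - (49 + 177608) = -688 - 1*177657 = -688 - 177657 = -178345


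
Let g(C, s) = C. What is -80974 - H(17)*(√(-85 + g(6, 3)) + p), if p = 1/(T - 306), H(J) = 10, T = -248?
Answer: -22429793/277 - 10*I*√79 ≈ -80974.0 - 88.882*I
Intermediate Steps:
p = -1/554 (p = 1/(-248 - 306) = 1/(-554) = -1/554 ≈ -0.0018051)
-80974 - H(17)*(√(-85 + g(6, 3)) + p) = -80974 - 10*(√(-85 + 6) - 1/554) = -80974 - 10*(√(-79) - 1/554) = -80974 - 10*(I*√79 - 1/554) = -80974 - 10*(-1/554 + I*√79) = -80974 - (-5/277 + 10*I*√79) = -80974 + (5/277 - 10*I*√79) = -22429793/277 - 10*I*√79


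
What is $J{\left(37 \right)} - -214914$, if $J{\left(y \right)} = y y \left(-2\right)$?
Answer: $212176$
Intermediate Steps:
$J{\left(y \right)} = - 2 y^{2}$ ($J{\left(y \right)} = y^{2} \left(-2\right) = - 2 y^{2}$)
$J{\left(37 \right)} - -214914 = - 2 \cdot 37^{2} - -214914 = \left(-2\right) 1369 + 214914 = -2738 + 214914 = 212176$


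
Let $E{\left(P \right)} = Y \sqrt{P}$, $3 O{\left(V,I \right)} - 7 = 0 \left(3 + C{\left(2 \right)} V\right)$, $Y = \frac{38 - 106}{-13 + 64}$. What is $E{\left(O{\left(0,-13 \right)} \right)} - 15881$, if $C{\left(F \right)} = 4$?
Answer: $-15881 - \frac{4 \sqrt{21}}{9} \approx -15883.0$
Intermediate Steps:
$Y = - \frac{4}{3}$ ($Y = - \frac{68}{51} = \left(-68\right) \frac{1}{51} = - \frac{4}{3} \approx -1.3333$)
$O{\left(V,I \right)} = \frac{7}{3}$ ($O{\left(V,I \right)} = \frac{7}{3} + \frac{0 \left(3 + 4 V\right)}{3} = \frac{7}{3} + \frac{1}{3} \cdot 0 = \frac{7}{3} + 0 = \frac{7}{3}$)
$E{\left(P \right)} = - \frac{4 \sqrt{P}}{3}$
$E{\left(O{\left(0,-13 \right)} \right)} - 15881 = - \frac{4 \sqrt{\frac{7}{3}}}{3} - 15881 = - \frac{4 \frac{\sqrt{21}}{3}}{3} - 15881 = - \frac{4 \sqrt{21}}{9} - 15881 = -15881 - \frac{4 \sqrt{21}}{9}$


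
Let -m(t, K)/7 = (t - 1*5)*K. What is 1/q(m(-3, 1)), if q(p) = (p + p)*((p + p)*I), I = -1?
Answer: -1/12544 ≈ -7.9719e-5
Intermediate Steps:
m(t, K) = -7*K*(-5 + t) (m(t, K) = -7*(t - 1*5)*K = -7*(t - 5)*K = -7*(-5 + t)*K = -7*K*(-5 + t))
q(p) = -4*p² (q(p) = (p + p)*((p + p)*(-1)) = (2*p)*((2*p)*(-1)) = (2*p)*(-2*p) = -4*p²)
1/q(m(-3, 1)) = 1/(-4*49*(5 - 1*(-3))²) = 1/(-4*49*(5 + 3)²) = 1/(-4*(7*1*8)²) = 1/(-4*56²) = 1/(-4*3136) = 1/(-12544) = -1/12544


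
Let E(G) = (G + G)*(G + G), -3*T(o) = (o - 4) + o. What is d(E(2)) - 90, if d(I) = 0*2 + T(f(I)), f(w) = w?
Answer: -298/3 ≈ -99.333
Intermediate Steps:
T(o) = 4/3 - 2*o/3 (T(o) = -((o - 4) + o)/3 = -((-4 + o) + o)/3 = -(-4 + 2*o)/3 = 4/3 - 2*o/3)
E(G) = 4*G² (E(G) = (2*G)*(2*G) = 4*G²)
d(I) = 4/3 - 2*I/3 (d(I) = 0*2 + (4/3 - 2*I/3) = 0 + (4/3 - 2*I/3) = 4/3 - 2*I/3)
d(E(2)) - 90 = (4/3 - 8*2²/3) - 90 = (4/3 - 8*4/3) - 90 = (4/3 - ⅔*16) - 90 = (4/3 - 32/3) - 90 = -28/3 - 90 = -298/3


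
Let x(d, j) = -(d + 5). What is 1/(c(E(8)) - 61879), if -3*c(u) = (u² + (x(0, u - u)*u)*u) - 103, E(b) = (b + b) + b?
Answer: -3/183230 ≈ -1.6373e-5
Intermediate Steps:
E(b) = 3*b (E(b) = 2*b + b = 3*b)
x(d, j) = -5 - d (x(d, j) = -(5 + d) = -5 - d)
c(u) = 103/3 + 4*u²/3 (c(u) = -((u² + ((-5 - 1*0)*u)*u) - 103)/3 = -((u² + ((-5 + 0)*u)*u) - 103)/3 = -((u² + (-5*u)*u) - 103)/3 = -((u² - 5*u²) - 103)/3 = -(-4*u² - 103)/3 = -(-103 - 4*u²)/3 = 103/3 + 4*u²/3)
1/(c(E(8)) - 61879) = 1/((103/3 + 4*(3*8)²/3) - 61879) = 1/((103/3 + (4/3)*24²) - 61879) = 1/((103/3 + (4/3)*576) - 61879) = 1/((103/3 + 768) - 61879) = 1/(2407/3 - 61879) = 1/(-183230/3) = -3/183230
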